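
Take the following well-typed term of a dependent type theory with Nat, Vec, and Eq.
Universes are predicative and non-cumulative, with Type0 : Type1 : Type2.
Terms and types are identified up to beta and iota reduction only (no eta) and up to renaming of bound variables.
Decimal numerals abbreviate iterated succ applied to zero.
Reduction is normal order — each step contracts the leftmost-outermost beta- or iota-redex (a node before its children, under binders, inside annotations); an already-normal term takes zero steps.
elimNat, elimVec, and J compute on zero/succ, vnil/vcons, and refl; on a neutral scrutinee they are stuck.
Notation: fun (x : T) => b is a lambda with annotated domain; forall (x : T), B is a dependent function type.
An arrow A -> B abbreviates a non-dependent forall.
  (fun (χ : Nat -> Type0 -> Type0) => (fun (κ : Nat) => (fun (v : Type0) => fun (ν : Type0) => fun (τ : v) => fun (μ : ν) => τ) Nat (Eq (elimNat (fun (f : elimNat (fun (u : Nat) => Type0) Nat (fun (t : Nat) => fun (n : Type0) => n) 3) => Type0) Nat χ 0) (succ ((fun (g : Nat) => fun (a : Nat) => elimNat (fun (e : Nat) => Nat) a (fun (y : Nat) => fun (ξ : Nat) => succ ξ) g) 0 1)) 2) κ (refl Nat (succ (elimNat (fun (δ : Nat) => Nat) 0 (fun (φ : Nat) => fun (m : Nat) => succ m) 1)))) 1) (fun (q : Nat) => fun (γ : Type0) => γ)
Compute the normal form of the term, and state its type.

reduced normal form:
  1
inferred type:
  Nat


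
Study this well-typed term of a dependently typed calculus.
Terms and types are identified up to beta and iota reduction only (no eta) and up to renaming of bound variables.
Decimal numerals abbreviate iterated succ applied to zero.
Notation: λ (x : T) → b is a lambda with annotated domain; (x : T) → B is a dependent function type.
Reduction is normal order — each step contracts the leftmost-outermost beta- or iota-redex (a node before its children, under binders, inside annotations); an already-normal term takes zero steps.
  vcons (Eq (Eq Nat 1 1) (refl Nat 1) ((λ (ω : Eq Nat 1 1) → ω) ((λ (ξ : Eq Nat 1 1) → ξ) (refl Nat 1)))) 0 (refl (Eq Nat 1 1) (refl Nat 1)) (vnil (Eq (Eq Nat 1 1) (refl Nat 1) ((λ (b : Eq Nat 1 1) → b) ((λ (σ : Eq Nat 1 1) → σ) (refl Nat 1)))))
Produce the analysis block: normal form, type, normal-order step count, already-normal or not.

normal form:
  vcons (Eq (Eq Nat 1 1) (refl Nat 1) (refl Nat 1)) 0 (refl (Eq Nat 1 1) (refl Nat 1)) (vnil (Eq (Eq Nat 1 1) (refl Nat 1) (refl Nat 1)))
inferred type:
  Vec (Eq (Eq Nat 1 1) (refl Nat 1) (refl Nat 1)) 1
steps to reach normal form (normal order): 4
started in normal form: no
first redex: a beta-redex


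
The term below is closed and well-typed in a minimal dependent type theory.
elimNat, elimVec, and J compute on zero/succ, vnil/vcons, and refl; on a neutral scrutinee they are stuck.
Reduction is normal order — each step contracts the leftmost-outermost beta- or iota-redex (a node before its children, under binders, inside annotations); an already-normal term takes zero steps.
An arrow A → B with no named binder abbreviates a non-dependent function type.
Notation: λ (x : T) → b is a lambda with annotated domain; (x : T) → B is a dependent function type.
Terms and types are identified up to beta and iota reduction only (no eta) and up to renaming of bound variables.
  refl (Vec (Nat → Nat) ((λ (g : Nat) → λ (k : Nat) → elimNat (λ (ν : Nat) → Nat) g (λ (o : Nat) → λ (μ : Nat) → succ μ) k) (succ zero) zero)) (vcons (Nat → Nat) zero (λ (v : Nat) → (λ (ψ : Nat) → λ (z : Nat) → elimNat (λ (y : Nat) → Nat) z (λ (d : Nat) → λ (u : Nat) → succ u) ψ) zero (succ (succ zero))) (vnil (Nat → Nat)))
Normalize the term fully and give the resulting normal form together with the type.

reduced normal form:
  refl (Vec (Nat → Nat) (succ zero)) (vcons (Nat → Nat) zero (λ (g : Nat) → succ (succ zero)) (vnil (Nat → Nat)))
type:
  Eq (Vec (Nat → Nat) (succ zero)) (vcons (Nat → Nat) zero (λ (g : Nat) → succ (succ zero)) (vnil (Nat → Nat))) (vcons (Nat → Nat) zero (λ (k : Nat) → succ (succ zero)) (vnil (Nat → Nat)))
observation: reduction starts at a beta-redex, and 6 normal-order steps reach the normal form.


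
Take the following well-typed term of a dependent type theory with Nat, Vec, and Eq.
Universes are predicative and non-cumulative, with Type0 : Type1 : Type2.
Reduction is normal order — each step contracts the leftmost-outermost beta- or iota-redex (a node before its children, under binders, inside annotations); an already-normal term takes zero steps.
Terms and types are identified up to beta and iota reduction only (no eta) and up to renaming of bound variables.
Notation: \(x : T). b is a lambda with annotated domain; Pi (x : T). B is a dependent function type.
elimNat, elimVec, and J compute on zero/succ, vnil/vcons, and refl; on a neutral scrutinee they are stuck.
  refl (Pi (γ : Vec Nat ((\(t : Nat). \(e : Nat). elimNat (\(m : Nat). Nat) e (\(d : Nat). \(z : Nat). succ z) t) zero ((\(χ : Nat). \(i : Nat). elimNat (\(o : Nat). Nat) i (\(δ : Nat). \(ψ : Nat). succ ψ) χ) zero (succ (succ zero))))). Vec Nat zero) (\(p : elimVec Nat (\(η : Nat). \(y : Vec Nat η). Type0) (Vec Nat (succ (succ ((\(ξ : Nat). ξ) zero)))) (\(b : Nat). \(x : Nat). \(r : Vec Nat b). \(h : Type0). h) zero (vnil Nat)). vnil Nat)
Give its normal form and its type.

reduced normal form:
  refl (Pi (γ : Vec Nat (succ (succ zero))). Vec Nat zero) (\(t : Vec Nat (succ (succ zero))). vnil Nat)
the term's type:
  Eq (Pi (γ : Vec Nat (succ (succ zero))). Vec Nat zero) (\(t : Vec Nat (succ (succ zero))). vnil Nat) (\(e : Vec Nat (succ (succ zero))). vnil Nat)
observation: the leftmost-outermost redex is a beta-redex, and normalization takes 8 steps.


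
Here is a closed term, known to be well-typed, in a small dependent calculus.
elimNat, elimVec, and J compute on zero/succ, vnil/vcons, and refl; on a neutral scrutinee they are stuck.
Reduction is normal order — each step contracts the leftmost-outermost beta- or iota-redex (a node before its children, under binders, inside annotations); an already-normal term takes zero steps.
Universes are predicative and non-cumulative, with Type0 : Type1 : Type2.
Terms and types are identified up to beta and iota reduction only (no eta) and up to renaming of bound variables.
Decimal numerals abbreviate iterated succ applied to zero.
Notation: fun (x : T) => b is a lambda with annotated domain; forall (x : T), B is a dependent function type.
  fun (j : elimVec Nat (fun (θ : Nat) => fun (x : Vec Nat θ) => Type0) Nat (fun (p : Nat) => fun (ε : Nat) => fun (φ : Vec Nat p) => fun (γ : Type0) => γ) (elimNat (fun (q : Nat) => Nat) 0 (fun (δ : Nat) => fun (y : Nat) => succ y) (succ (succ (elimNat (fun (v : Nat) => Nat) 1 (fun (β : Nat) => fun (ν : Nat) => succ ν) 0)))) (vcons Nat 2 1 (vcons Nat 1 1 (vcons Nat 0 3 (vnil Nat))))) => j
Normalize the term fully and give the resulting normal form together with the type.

reduced normal form:
  fun (j : Nat) => j
inferred type:
  forall (j : Nat), Nat
observation: contracting an elimVec iota-redex first, the term normalizes in 16 steps.


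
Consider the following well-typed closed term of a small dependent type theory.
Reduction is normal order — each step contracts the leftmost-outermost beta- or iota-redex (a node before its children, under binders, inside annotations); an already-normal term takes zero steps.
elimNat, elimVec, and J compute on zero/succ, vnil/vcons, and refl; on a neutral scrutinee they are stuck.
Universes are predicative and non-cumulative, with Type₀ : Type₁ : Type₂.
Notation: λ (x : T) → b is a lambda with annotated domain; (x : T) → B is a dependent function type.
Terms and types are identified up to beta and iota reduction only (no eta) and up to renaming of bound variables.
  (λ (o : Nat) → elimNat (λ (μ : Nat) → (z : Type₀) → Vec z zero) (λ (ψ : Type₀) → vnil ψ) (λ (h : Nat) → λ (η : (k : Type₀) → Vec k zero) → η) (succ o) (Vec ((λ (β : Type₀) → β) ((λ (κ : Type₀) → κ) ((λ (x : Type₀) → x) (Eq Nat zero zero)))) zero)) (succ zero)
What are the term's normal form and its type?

normal form:
  vnil (Vec (Eq Nat zero zero) zero)
inferred type:
  Vec (Vec (Eq Nat zero zero) zero) zero


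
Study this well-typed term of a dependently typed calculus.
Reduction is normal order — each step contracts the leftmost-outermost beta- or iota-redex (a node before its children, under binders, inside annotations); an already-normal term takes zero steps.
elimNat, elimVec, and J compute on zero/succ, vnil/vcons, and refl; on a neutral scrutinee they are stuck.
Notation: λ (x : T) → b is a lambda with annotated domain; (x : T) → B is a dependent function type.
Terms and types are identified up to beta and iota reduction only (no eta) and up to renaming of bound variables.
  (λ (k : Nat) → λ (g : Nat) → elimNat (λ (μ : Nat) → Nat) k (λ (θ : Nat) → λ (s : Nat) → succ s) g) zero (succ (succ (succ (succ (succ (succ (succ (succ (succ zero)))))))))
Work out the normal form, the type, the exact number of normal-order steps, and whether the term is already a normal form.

reduced normal form:
  succ (succ (succ (succ (succ (succ (succ (succ (succ zero))))))))
the term's type:
  Nat
steps to reach normal form (normal order): 30
term was already normal: no
first contracted redex: a beta-redex


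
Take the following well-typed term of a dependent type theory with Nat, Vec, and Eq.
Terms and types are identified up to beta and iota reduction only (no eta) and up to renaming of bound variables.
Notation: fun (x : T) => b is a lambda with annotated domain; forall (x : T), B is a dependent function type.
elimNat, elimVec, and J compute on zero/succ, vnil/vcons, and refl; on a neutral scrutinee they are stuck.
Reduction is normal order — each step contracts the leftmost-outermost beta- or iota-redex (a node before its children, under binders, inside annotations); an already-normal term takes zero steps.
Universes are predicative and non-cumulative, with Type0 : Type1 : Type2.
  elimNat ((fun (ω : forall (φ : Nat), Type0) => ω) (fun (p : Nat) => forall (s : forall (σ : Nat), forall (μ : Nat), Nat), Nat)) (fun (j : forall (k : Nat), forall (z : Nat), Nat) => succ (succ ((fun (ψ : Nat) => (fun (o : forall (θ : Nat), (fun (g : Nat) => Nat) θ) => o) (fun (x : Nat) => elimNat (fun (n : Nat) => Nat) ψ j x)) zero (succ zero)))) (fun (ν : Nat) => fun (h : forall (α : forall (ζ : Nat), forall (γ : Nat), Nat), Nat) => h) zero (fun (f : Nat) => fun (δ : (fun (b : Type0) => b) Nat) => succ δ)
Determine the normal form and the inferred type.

reduced normal form:
  succ (succ (succ zero))
inferred type:
  Nat


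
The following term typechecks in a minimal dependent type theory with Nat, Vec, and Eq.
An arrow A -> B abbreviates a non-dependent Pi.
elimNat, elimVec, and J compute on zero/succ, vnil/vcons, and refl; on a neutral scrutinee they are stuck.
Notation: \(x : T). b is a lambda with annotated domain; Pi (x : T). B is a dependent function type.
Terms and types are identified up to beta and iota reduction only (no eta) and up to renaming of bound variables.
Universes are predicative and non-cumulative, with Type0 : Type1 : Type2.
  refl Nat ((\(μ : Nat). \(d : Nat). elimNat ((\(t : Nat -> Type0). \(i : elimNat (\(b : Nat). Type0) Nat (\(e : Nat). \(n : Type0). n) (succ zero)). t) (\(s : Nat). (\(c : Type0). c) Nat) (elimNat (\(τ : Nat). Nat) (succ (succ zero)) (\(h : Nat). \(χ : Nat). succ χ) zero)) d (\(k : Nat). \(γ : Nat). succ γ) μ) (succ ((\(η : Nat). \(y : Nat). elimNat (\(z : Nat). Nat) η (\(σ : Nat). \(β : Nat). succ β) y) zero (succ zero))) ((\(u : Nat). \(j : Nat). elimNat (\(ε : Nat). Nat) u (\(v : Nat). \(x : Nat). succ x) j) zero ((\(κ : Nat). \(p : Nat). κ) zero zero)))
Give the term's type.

the term's type:
  Eq Nat (succ (succ zero)) (succ (succ zero))


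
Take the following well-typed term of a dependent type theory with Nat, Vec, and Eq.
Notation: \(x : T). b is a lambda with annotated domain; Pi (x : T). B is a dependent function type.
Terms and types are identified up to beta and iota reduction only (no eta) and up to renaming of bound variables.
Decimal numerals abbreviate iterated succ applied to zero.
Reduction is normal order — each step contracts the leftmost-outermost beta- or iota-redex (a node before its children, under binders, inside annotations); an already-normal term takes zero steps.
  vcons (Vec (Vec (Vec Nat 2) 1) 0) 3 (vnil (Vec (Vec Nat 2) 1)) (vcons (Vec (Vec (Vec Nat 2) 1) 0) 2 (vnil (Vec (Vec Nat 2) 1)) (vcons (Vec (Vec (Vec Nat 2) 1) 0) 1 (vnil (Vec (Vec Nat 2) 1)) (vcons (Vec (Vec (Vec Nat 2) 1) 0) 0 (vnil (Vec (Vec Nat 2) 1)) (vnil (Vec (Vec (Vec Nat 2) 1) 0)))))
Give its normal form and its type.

reduced normal form:
  vcons (Vec (Vec (Vec Nat 2) 1) 0) 3 (vnil (Vec (Vec Nat 2) 1)) (vcons (Vec (Vec (Vec Nat 2) 1) 0) 2 (vnil (Vec (Vec Nat 2) 1)) (vcons (Vec (Vec (Vec Nat 2) 1) 0) 1 (vnil (Vec (Vec Nat 2) 1)) (vcons (Vec (Vec (Vec Nat 2) 1) 0) 0 (vnil (Vec (Vec Nat 2) 1)) (vnil (Vec (Vec (Vec Nat 2) 1) 0)))))
type:
  Vec (Vec (Vec (Vec Nat 2) 1) 0) 4


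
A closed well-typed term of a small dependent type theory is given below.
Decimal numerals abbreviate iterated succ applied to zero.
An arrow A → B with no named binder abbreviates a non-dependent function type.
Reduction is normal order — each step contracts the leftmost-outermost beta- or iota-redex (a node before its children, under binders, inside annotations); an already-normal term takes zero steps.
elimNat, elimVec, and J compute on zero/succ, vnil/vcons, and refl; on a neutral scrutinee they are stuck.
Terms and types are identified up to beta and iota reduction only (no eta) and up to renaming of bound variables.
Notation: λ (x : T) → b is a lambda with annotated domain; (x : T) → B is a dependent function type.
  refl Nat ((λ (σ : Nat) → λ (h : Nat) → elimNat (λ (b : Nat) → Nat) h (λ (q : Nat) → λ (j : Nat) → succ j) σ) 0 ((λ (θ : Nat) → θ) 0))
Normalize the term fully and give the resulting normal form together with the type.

normal form:
  refl Nat 0
the term's type:
  Eq Nat 0 0
observation: the first redex contracted is a beta-redex; the normal form is reached in 4 normal-order steps.


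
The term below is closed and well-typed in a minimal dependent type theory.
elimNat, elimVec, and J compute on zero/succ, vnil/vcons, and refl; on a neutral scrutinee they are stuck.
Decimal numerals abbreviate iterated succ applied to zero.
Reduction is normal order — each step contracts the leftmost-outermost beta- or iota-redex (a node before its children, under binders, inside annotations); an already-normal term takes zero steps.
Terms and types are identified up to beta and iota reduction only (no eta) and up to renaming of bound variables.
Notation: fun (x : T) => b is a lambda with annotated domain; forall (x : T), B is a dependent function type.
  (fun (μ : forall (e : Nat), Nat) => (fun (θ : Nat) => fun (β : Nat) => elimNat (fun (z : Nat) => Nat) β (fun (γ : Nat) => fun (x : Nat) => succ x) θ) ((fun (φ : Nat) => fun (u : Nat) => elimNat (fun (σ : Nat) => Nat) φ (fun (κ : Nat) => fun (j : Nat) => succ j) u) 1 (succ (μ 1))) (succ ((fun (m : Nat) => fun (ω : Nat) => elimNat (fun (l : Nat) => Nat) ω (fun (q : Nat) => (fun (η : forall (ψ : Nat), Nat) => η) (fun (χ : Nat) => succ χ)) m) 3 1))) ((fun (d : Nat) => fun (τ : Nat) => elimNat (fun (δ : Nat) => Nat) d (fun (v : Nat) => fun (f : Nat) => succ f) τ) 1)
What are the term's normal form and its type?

resulting normal form:
  9
the term's type:
  Nat


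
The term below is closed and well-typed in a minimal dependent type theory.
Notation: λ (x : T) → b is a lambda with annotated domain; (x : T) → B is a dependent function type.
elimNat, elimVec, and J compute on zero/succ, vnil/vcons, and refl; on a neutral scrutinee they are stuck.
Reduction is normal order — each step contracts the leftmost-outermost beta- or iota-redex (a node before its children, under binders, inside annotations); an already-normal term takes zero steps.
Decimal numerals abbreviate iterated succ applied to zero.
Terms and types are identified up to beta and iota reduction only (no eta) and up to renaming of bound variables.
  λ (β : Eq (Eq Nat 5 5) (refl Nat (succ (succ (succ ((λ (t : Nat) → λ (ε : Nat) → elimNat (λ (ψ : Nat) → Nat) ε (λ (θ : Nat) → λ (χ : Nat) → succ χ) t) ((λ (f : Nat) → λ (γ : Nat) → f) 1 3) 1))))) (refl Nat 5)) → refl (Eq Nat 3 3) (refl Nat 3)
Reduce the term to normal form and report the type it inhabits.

normal form:
  λ (β : Eq (Eq Nat 5 5) (refl Nat 5) (refl Nat 5)) → refl (Eq Nat 3 3) (refl Nat 3)
the term's type:
  (β : Eq (Eq Nat 5 5) (refl Nat 5) (refl Nat 5)) → Eq (Eq Nat 3 3) (refl Nat 3) (refl Nat 3)


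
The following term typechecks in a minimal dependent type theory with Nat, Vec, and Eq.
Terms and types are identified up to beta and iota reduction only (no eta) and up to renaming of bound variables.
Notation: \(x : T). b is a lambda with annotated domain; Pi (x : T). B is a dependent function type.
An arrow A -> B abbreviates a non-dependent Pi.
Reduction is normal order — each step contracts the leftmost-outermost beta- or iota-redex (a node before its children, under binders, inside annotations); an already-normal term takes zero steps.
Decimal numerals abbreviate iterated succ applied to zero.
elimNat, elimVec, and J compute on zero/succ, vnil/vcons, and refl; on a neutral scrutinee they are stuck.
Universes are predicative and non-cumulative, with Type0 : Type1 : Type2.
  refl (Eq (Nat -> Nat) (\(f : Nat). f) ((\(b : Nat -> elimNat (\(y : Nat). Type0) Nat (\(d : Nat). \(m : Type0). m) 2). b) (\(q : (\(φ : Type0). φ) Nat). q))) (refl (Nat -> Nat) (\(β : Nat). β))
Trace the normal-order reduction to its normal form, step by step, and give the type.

normal-order reduction sequence:
  refl (Eq (Nat -> Nat) (\(f : Nat). f) ((\(b : Nat -> elimNat (\(y : Nat). Type0) Nat (\(d : Nat). \(m : Type0). m) 2). b) (\(q : (\(φ : Type0). φ) Nat). q))) (refl (Nat -> Nat) (\(β : Nat). β))
  ~> refl (Eq (Nat -> Nat) (\(f : Nat). f) (\(b : (\(y : Type0). y) Nat). b)) (refl (Nat -> Nat) (\(d : Nat). d))
  ~> refl (Eq (Nat -> Nat) (\(f : Nat). f) (\(b : Nat). b)) (refl (Nat -> Nat) (\(y : Nat). y))
inferred type:
  Eq (Eq (Nat -> Nat) (\(f : Nat). f) (\(b : Nat). b)) (refl (Nat -> Nat) (\(y : Nat). y)) (refl (Nat -> Nat) (\(d : Nat). d))


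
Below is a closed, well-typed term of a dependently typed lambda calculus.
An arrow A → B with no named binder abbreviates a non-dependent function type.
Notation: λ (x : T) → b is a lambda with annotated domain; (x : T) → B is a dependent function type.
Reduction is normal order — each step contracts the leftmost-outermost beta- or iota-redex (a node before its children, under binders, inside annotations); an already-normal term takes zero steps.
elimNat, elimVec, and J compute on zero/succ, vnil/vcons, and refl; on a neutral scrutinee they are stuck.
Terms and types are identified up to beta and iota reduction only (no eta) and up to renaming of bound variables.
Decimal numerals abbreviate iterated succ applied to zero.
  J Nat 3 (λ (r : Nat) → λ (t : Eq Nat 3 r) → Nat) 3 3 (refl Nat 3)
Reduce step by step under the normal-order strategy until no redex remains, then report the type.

normal-order reduction sequence:
  J Nat 3 (λ (r : Nat) → λ (t : Eq Nat 3 r) → Nat) 3 3 (refl Nat 3)
  ~> 3
type:
  Nat


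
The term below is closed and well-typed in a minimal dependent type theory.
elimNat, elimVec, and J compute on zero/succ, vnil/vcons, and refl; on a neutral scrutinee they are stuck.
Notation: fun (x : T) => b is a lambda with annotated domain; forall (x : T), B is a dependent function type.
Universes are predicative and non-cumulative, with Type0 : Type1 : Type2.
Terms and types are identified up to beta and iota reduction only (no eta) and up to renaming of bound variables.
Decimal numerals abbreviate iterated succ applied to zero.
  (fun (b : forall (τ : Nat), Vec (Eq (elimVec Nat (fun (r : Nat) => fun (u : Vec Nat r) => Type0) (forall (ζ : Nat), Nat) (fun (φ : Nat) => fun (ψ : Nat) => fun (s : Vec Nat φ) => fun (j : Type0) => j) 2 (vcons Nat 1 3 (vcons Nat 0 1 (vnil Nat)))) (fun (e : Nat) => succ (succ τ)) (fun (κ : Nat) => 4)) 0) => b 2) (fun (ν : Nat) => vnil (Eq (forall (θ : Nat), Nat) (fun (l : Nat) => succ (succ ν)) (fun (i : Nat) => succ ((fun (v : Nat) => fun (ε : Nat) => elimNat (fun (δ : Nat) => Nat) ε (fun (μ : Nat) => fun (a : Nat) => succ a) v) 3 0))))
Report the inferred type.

type:
  Vec (Eq (forall (b : Nat), Nat) (fun (τ : Nat) => 4) (fun (r : Nat) => 4)) 0


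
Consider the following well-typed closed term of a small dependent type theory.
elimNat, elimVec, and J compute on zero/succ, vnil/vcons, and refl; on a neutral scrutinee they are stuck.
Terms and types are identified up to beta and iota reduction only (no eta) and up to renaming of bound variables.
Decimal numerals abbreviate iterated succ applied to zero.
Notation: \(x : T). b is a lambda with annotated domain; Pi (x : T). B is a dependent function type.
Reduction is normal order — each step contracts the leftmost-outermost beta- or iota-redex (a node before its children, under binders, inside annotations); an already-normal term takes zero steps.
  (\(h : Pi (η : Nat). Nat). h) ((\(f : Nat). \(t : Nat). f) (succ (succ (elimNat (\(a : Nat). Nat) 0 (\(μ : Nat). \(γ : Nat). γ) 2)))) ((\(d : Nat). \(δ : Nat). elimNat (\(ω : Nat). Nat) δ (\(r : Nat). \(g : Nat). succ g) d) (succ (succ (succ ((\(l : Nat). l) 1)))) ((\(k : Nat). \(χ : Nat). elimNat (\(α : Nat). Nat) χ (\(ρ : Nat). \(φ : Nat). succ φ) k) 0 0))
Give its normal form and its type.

normal form:
  2
inferred type:
  Nat


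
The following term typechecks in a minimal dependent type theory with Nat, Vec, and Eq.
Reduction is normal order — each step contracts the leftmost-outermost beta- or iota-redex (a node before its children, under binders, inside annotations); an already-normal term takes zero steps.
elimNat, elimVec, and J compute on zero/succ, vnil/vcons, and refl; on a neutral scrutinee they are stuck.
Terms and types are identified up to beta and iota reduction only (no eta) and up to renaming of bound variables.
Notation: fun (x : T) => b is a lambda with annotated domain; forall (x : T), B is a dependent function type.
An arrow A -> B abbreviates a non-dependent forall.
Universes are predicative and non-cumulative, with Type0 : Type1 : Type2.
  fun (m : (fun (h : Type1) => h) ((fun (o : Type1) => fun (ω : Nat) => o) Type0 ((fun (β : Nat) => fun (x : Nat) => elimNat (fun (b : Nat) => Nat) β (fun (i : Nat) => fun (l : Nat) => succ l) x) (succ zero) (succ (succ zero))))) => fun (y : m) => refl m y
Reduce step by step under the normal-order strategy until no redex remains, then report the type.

reduction (normal order):
  fun (m : (fun (h : Type1) => h) ((fun (o : Type1) => fun (ω : Nat) => o) Type0 ((fun (β : Nat) => fun (x : Nat) => elimNat (fun (b : Nat) => Nat) β (fun (i : Nat) => fun (l : Nat) => succ l) x) (succ zero) (succ (succ zero))))) => fun (y : m) => refl m y
  ~> fun (m : (fun (h : Type1) => fun (o : Nat) => h) Type0 ((fun (ω : Nat) => fun (β : Nat) => elimNat (fun (x : Nat) => Nat) ω (fun (b : Nat) => fun (i : Nat) => succ i) β) (succ zero) (succ (succ zero)))) => fun (l : m) => refl m l
  ~> fun (m : (fun (h : Nat) => Type0) ((fun (o : Nat) => fun (ω : Nat) => elimNat (fun (β : Nat) => Nat) o (fun (x : Nat) => fun (b : Nat) => succ b) ω) (succ zero) (succ (succ zero)))) => fun (i : m) => refl m i
  ~> fun (m : Type0) => fun (h : m) => refl m h
type:
  forall (m : Type0), forall (h : m), Eq m h h


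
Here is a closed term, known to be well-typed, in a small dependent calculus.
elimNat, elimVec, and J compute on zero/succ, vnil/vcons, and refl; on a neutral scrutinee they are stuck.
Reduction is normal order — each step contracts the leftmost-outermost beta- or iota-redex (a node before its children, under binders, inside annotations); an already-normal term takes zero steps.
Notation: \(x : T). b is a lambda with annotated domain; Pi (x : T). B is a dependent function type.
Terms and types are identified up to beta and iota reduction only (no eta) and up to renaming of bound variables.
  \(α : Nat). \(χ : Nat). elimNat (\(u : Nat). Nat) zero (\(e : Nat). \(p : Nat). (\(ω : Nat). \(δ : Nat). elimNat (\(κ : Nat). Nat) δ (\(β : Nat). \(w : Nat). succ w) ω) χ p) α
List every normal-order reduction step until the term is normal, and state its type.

normal-order reduction:
  \(α : Nat). \(χ : Nat). elimNat (\(u : Nat). Nat) zero (\(e : Nat). \(p : Nat). (\(ω : Nat). \(δ : Nat). elimNat (\(κ : Nat). Nat) δ (\(β : Nat). \(w : Nat). succ w) ω) χ p) α
  ~> \(α : Nat). \(χ : Nat). elimNat (\(u : Nat). Nat) zero (\(e : Nat). \(p : Nat). (\(ω : Nat). elimNat (\(δ : Nat). Nat) ω (\(κ : Nat). \(β : Nat). succ β) χ) p) α
  ~> \(α : Nat). \(χ : Nat). elimNat (\(u : Nat). Nat) zero (\(e : Nat). \(p : Nat). elimNat (\(ω : Nat). Nat) p (\(δ : Nat). \(κ : Nat). succ κ) χ) α
inferred type:
  Pi (α : Nat). Pi (χ : Nat). Nat


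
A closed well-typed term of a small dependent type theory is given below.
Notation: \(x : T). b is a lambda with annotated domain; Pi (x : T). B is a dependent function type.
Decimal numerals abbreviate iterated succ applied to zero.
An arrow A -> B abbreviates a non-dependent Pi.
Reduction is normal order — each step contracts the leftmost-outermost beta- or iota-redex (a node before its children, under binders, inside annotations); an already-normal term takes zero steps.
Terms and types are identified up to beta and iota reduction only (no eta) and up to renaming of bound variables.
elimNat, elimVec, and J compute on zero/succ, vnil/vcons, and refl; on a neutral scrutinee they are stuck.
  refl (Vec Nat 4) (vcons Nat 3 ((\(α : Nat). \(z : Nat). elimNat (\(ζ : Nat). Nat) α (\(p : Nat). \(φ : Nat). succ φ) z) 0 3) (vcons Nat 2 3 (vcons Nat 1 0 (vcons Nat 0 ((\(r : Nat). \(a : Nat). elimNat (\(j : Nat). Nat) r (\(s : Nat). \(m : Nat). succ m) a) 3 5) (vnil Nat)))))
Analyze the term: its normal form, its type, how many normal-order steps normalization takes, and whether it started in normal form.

normal form:
  refl (Vec Nat 4) (vcons Nat 3 3 (vcons Nat 2 3 (vcons Nat 1 0 (vcons Nat 0 8 (vnil Nat)))))
the term's type:
  Eq (Vec Nat 4) (vcons Nat 3 3 (vcons Nat 2 3 (vcons Nat 1 0 (vcons Nat 0 8 (vnil Nat))))) (vcons Nat 3 3 (vcons Nat 2 3 (vcons Nat 1 0 (vcons Nat 0 8 (vnil Nat)))))
normal-order step count: 30
already normal: no
first redex: a beta-redex


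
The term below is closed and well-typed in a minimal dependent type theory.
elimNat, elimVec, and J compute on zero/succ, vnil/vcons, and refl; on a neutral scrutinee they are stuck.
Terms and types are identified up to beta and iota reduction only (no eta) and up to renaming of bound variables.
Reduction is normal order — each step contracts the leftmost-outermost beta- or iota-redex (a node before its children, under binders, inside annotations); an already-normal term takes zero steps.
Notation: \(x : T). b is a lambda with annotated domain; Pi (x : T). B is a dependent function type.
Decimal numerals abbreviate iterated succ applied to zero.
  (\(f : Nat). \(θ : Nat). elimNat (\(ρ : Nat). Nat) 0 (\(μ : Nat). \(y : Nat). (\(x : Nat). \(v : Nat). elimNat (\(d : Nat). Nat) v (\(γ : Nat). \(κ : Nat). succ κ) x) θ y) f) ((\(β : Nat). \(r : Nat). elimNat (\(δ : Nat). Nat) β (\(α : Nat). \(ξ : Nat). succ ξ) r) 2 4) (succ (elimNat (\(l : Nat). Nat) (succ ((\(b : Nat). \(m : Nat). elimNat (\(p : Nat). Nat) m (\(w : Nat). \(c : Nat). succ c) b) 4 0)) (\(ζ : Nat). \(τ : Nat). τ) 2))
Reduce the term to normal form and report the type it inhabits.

reduced normal form:
  36
type:
  Nat


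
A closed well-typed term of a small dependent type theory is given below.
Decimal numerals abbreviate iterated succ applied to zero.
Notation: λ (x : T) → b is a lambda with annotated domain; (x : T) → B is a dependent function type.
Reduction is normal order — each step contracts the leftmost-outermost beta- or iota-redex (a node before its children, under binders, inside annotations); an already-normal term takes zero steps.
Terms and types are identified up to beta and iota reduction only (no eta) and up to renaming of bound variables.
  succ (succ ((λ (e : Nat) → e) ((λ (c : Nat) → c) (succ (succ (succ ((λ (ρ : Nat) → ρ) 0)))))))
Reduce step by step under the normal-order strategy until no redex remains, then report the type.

reduction (normal order):
  succ (succ ((λ (e : Nat) → e) ((λ (c : Nat) → c) (succ (succ (succ ((λ (ρ : Nat) → ρ) 0)))))))
  ~> succ (succ ((λ (e : Nat) → e) (succ (succ (succ ((λ (c : Nat) → c) 0))))))
  ~> succ (succ (succ (succ (succ ((λ (e : Nat) → e) 0)))))
  ~> 5
the term's type:
  Nat


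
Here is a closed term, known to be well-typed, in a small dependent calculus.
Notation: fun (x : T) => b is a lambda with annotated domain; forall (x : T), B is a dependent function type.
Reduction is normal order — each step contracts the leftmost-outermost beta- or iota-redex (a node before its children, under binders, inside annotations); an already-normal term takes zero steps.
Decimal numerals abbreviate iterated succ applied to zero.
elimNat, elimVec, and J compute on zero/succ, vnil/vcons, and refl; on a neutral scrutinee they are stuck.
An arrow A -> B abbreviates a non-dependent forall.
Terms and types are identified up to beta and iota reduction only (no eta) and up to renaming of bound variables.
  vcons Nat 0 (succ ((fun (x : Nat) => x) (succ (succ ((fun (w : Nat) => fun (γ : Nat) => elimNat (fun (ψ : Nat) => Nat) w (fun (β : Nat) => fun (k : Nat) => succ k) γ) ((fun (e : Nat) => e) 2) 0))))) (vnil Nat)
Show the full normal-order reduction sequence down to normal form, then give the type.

reduction (normal order):
  vcons Nat 0 (succ ((fun (x : Nat) => x) (succ (succ ((fun (w : Nat) => fun (γ : Nat) => elimNat (fun (ψ : Nat) => Nat) w (fun (β : Nat) => fun (k : Nat) => succ k) γ) ((fun (e : Nat) => e) 2) 0))))) (vnil Nat)
  ~> vcons Nat 0 (succ (succ (succ ((fun (x : Nat) => fun (w : Nat) => elimNat (fun (γ : Nat) => Nat) x (fun (ψ : Nat) => fun (β : Nat) => succ β) w) ((fun (k : Nat) => k) 2) 0)))) (vnil Nat)
  ~> vcons Nat 0 (succ (succ (succ ((fun (x : Nat) => elimNat (fun (w : Nat) => Nat) ((fun (γ : Nat) => γ) 2) (fun (ψ : Nat) => fun (β : Nat) => succ β) x) 0)))) (vnil Nat)
  ~> vcons Nat 0 (succ (succ (succ (elimNat (fun (x : Nat) => Nat) ((fun (w : Nat) => w) 2) (fun (γ : Nat) => fun (ψ : Nat) => succ ψ) 0)))) (vnil Nat)
  ~> vcons Nat 0 (succ (succ (succ ((fun (x : Nat) => x) 2)))) (vnil Nat)
  ~> vcons Nat 0 5 (vnil Nat)
type:
  Vec Nat 1


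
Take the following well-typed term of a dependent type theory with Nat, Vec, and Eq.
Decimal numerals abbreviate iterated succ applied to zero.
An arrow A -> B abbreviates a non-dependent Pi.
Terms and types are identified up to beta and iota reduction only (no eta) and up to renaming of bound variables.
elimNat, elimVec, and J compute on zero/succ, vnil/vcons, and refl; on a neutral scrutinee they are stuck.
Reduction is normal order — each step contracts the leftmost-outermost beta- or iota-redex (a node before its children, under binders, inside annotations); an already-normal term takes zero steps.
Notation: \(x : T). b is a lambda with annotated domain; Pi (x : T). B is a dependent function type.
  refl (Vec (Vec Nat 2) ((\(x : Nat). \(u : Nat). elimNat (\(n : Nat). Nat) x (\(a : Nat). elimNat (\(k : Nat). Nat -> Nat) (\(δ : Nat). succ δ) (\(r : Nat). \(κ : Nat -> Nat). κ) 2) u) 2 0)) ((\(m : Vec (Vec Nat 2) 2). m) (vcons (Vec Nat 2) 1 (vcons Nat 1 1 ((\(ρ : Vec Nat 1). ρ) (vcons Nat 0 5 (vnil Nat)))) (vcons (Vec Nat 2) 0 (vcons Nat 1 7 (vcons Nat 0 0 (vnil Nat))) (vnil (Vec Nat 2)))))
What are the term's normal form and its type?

reduced normal form:
  refl (Vec (Vec Nat 2) 2) (vcons (Vec Nat 2) 1 (vcons Nat 1 1 (vcons Nat 0 5 (vnil Nat))) (vcons (Vec Nat 2) 0 (vcons Nat 1 7 (vcons Nat 0 0 (vnil Nat))) (vnil (Vec Nat 2))))
type:
  Eq (Vec (Vec Nat 2) 2) (vcons (Vec Nat 2) 1 (vcons Nat 1 1 (vcons Nat 0 5 (vnil Nat))) (vcons (Vec Nat 2) 0 (vcons Nat 1 7 (vcons Nat 0 0 (vnil Nat))) (vnil (Vec Nat 2)))) (vcons (Vec Nat 2) 1 (vcons Nat 1 1 (vcons Nat 0 5 (vnil Nat))) (vcons (Vec Nat 2) 0 (vcons Nat 1 7 (vcons Nat 0 0 (vnil Nat))) (vnil (Vec Nat 2))))


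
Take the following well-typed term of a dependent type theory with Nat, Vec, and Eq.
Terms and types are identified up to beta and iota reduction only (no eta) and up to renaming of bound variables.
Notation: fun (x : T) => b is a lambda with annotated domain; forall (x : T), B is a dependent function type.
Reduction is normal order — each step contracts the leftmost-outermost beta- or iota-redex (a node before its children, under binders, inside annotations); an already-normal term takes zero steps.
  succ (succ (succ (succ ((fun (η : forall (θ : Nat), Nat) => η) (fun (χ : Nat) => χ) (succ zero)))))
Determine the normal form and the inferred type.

normal form:
  succ (succ (succ (succ (succ zero))))
type:
  Nat


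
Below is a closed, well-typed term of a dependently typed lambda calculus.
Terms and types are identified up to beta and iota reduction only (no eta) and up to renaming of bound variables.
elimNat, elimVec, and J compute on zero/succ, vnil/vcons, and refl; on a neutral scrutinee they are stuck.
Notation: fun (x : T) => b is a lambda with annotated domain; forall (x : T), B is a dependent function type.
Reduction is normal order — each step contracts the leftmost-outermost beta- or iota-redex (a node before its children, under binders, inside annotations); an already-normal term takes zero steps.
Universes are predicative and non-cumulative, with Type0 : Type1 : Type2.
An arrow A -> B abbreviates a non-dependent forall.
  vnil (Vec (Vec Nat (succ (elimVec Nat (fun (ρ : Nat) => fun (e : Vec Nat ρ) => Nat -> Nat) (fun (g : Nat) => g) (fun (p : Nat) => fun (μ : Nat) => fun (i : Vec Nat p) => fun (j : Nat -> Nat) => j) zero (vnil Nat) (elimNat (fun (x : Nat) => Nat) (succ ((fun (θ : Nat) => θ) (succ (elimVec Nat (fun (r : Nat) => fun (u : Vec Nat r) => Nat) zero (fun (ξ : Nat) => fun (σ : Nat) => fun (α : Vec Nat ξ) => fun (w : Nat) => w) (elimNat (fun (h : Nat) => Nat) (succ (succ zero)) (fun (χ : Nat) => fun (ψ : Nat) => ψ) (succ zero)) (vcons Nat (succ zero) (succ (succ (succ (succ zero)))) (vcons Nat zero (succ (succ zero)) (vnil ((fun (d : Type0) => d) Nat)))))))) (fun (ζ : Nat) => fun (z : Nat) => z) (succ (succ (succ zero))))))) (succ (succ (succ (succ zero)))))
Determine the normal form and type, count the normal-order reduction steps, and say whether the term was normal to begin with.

normal form:
  vnil (Vec (Vec Nat (succ (succ (succ zero)))) (succ (succ (succ (succ zero)))))
type:
  Vec (Vec (Vec Nat (succ (succ (succ zero)))) (succ (succ (succ (succ zero))))) zero
steps to reach normal form (normal order): 24
already normal: no
first contracted redex: an elimVec iota-redex


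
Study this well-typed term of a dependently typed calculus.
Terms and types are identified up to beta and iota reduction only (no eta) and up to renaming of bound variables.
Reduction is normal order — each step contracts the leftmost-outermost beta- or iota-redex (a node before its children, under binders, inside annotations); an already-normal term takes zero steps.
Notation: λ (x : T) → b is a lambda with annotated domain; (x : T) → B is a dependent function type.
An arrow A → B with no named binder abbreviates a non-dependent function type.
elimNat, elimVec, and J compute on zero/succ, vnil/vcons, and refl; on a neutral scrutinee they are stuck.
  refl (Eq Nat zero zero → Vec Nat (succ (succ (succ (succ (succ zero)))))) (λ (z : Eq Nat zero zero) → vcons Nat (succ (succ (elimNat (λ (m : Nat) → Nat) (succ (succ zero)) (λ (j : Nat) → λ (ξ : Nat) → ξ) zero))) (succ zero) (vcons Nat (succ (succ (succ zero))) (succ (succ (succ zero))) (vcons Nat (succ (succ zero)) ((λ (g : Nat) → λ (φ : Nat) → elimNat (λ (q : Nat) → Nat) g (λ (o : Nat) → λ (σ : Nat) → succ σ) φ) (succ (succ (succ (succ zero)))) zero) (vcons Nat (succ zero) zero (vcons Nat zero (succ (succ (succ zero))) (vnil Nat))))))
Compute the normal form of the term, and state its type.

resulting normal form:
  refl (Eq Nat zero zero → Vec Nat (succ (succ (succ (succ (succ zero)))))) (λ (z : Eq Nat zero zero) → vcons Nat (succ (succ (succ (succ zero)))) (succ zero) (vcons Nat (succ (succ (succ zero))) (succ (succ (succ zero))) (vcons Nat (succ (succ zero)) (succ (succ (succ (succ zero)))) (vcons Nat (succ zero) zero (vcons Nat zero (succ (succ (succ zero))) (vnil Nat))))))
inferred type:
  Eq (Eq Nat zero zero → Vec Nat (succ (succ (succ (succ (succ zero)))))) (λ (z : Eq Nat zero zero) → vcons Nat (succ (succ (succ (succ zero)))) (succ zero) (vcons Nat (succ (succ (succ zero))) (succ (succ (succ zero))) (vcons Nat (succ (succ zero)) (succ (succ (succ (succ zero)))) (vcons Nat (succ zero) zero (vcons Nat zero (succ (succ (succ zero))) (vnil Nat)))))) (λ (m : Eq Nat zero zero) → vcons Nat (succ (succ (succ (succ zero)))) (succ zero) (vcons Nat (succ (succ (succ zero))) (succ (succ (succ zero))) (vcons Nat (succ (succ zero)) (succ (succ (succ (succ zero)))) (vcons Nat (succ zero) zero (vcons Nat zero (succ (succ (succ zero))) (vnil Nat))))))
observation: contracting an elimNat iota-redex first, the term normalizes in 4 steps.


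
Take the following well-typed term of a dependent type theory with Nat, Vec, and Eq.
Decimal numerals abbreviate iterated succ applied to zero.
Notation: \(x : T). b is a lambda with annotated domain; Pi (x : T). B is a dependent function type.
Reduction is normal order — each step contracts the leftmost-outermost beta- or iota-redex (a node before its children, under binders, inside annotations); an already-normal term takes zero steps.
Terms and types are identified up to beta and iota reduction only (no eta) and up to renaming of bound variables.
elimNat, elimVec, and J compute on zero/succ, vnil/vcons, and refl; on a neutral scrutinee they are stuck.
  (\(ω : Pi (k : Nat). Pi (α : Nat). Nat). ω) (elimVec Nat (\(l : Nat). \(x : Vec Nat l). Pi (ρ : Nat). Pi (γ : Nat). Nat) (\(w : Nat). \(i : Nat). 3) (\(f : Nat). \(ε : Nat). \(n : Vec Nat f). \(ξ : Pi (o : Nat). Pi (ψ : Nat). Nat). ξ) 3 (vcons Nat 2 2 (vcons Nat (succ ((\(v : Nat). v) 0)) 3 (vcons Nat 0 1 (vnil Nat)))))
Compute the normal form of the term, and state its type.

normal form:
  \(ω : Nat). \(k : Nat). 3
inferred type:
  Pi (ω : Nat). Pi (k : Nat). Nat


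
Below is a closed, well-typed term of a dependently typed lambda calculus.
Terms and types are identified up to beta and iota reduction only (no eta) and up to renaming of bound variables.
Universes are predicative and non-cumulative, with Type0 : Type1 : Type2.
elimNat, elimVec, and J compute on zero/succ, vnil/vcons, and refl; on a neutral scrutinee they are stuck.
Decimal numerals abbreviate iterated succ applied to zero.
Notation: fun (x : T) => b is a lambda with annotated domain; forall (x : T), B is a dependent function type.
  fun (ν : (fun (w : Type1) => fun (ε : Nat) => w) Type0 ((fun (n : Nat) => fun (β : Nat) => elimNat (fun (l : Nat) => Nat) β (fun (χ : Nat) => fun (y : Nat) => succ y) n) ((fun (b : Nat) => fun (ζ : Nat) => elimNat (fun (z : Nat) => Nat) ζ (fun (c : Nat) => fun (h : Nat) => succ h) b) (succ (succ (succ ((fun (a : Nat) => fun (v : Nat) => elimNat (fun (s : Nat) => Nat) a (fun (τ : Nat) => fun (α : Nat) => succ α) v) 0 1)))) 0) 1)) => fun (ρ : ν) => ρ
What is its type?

inferred type:
  forall (ν : Type0), forall (w : ν), ν


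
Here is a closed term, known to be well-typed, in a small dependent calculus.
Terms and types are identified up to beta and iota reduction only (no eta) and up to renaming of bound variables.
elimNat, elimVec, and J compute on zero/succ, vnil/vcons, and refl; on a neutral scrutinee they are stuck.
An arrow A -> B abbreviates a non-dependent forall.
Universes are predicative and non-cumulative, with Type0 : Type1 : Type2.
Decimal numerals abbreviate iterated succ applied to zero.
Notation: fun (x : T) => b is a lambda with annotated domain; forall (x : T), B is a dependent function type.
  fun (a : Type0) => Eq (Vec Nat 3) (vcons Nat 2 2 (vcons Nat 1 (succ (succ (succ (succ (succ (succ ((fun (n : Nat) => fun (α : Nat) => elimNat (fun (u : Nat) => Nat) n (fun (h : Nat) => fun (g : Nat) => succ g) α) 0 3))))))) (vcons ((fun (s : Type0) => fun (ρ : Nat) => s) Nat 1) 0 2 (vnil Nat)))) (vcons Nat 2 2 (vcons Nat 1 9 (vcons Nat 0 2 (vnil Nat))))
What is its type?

inferred type:
  Type0 -> Type0
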